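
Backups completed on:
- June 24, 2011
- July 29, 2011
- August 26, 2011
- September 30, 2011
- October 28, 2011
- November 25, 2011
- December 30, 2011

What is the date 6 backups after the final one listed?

June 29, 2012

All Fridays; the gaps (35, 28, 35, 28, 28, 35) vary with month length.
This is the last Friday of each month.
January 2012 ends with Friday January 27, 2012.
February 2012 ends with Friday February 24, 2012.
Last Friday of March 2012: March 30, 2012.
Last Friday of April 2012: April 27, 2012.
May 2012 ends with Friday May 25, 2012.
Last Friday of June 2012: June 29, 2012.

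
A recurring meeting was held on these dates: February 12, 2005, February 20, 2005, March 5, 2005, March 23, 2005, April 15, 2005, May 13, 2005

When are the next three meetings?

June 15, 2005; July 23, 2005; September 4, 2005

Gaps: 8, 13, 18, 23, 28 days — each gap is 5 larger than the previous one.
Next gap: 33 days. May 13, 2005 + 33 days = June 15, 2005.
Next gap: 38 days. June 15, 2005 + 38 days = July 23, 2005.
Next gap: 43 days. July 23, 2005 + 43 days = September 4, 2005.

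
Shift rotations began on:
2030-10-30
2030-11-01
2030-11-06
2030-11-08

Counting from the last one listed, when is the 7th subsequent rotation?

The gap pattern 2, 5, 2 repeats every 2 events.
These are the Wednesdays and Fridays of each week.
Next Wednesday: 2030-11-13.
The following Friday is 2030-11-15.
The following Wednesday is 2030-11-20.
The following Friday is 2030-11-22.
Next Wednesday: 2030-11-27.
The following Friday is 2030-11-29.
The following Wednesday is 2030-12-04.

2030-12-04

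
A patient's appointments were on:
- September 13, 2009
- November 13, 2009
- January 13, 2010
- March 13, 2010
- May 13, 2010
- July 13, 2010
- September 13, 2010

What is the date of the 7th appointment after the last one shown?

November 13, 2011

Each date is the 13th; the gaps (61, 61, 59, 61, 61, 62) track the month lengths.
The rule is the 13th of every 2 months.
Next: November 2010 → November 13, 2010.
January 2011: January 13, 2011.
Next: March 2011 → March 13, 2011.
May 2011: May 13, 2011.
July 2011: July 13, 2011.
Next: September 2011 → September 13, 2011.
Next: November 2011 → November 13, 2011.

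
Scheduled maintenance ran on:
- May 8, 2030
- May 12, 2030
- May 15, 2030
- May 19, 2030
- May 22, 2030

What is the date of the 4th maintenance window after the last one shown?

June 5, 2030

Every event lands on a Wednesday or Sunday (gaps cycle 4, 3, 4, 3).
So the schedule is: every Wednesday and Sunday.
The following Sunday is May 26, 2030.
The following Wednesday is May 29, 2030.
The following Sunday is June 2, 2030.
The following Wednesday is June 5, 2030.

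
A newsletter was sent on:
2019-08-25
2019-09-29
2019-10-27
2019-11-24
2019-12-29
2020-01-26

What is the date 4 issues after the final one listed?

These are Sundays with 35, 28, 28, 35, 28-day gaps.
Each is the final Sunday of its month — 2019-09-29 is past the 28th, so '4th Sunday' doesn't fit.
February 2020 ends with Sunday 2020-02-23.
Last Sunday of March 2020: 2020-03-29.
April 2020 ends with Sunday 2020-04-26.
May 2020 ends with Sunday 2020-05-31.

2020-05-31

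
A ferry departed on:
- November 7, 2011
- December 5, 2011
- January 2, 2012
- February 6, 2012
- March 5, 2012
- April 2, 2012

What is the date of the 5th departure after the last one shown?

September 3, 2012

All dates are Mondays, 28, 28, 35, 28, 28 days apart.
Specifically, the 1st Monday of each month.
May 2012 — 1st Monday is May 7, 2012.
June 2012 — 1st Monday is June 4, 2012.
July 2012 — 1st Monday is July 2, 2012.
August 2012 — 1st Monday is August 6, 2012.
September 2012 — 1st Monday is September 3, 2012.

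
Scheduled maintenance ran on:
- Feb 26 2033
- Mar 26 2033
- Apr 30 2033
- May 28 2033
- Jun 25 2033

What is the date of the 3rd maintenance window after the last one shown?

All Saturdays; the gaps (28, 35, 28, 28) vary with month length.
This is the last Saturday of each month.
July 2033 ends with Saturday Jul 30 2033.
August 2033 ends with Saturday Aug 27 2033.
Last Saturday of September 2033: Sep 24 2033.

Sep 24 2033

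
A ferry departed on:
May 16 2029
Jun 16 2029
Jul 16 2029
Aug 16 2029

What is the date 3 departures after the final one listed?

The day-of-month is always 16 (31, 30, 31 days between events).
So this recurs on the 16th of each month.
Next: September 2029 → Sep 16 2029.
Next: October 2029 → Oct 16 2029.
Next: November 2029 → Nov 16 2029.

Nov 16 2029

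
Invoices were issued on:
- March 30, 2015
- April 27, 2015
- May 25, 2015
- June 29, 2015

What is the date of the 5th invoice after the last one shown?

Every date is a Monday; gaps 28, 28, 35 days.
Each is the last Monday of its month (at least one falls on the 29th or later, ruling out '4th Monday').
July 2015 ends with Monday July 27, 2015.
August 2015 ends with Monday August 31, 2015.
September 2015 ends with Monday September 28, 2015.
October 2015 ends with Monday October 26, 2015.
November 2015 ends with Monday November 30, 2015.

November 30, 2015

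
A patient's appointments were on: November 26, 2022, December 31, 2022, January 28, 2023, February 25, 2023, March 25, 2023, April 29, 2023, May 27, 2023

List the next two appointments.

These are Saturdays with 35, 28, 28, 28, 35, 28-day gaps.
Each is the final Saturday of its month — December 31, 2022 is past the 28th, so '4th Saturday' doesn't fit.
June 2023 ends with Saturday June 24, 2023.
Last Saturday of July 2023: July 29, 2023.

June 24, 2023; July 29, 2023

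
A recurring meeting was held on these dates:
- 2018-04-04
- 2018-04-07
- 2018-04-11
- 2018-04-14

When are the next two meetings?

The gap pattern 3, 4, 3 repeats every 2 events.
These are the Wednesdays and Saturdays of each week.
The following Wednesday is 2018-04-18.
Next Saturday: 2018-04-21.

2018-04-18, 2018-04-21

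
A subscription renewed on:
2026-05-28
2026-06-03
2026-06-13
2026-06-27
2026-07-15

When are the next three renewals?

The spacing grows by 4 each time: 6, 10, 14, 18 days.
Next gap: 22 days. 2026-07-15 + 22 days = 2026-08-06.
Next gap: 26 days. 2026-08-06 + 26 days = 2026-09-01.
Next gap: 30 days. 2026-09-01 + 30 days = 2026-10-01.

2026-08-06, 2026-09-01, 2026-10-01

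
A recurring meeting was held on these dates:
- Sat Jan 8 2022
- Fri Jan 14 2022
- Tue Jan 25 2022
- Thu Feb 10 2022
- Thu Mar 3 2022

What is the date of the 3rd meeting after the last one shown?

Sat Jun 4 2022

The spacing grows by 5 each time: 6, 11, 16, 21 days.
Next gap: 26 days. Thu Mar 3 2022 + 26 days = Tue Mar 29 2022.
Next gap: 31 days. Tue Mar 29 2022 + 31 days = Fri Apr 29 2022.
Next gap: 36 days. Fri Apr 29 2022 + 36 days = Sat Jun 4 2022.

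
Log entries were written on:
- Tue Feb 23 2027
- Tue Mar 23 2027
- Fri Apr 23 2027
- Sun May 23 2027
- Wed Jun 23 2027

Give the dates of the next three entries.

Gaps: 28, 31, 30, 31 days — not constant. Every event is on the 23rd of the month.
Pattern: the 23rd of each month.
July 2027: Fri Jul 23 2027.
Next: August 2027 → Mon Aug 23 2027.
September 2027: Thu Sep 23 2027.

Fri Jul 23 2027, Mon Aug 23 2027, Thu Sep 23 2027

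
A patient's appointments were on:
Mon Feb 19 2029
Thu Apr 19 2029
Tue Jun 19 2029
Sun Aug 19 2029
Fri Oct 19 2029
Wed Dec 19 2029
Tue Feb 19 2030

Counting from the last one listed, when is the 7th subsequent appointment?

Sat Apr 19 2031

Each date is the 19th; the gaps (59, 61, 61, 61, 61, 62) track the month lengths.
The rule is the 19th of every 2 months.
April 2030: Fri Apr 19 2030.
June 2030: Wed Jun 19 2030.
August 2030: Mon Aug 19 2030.
October 2030: Sat Oct 19 2030.
December 2030: Thu Dec 19 2030.
February 2031: Wed Feb 19 2031.
Next: April 2031 → Sat Apr 19 2031.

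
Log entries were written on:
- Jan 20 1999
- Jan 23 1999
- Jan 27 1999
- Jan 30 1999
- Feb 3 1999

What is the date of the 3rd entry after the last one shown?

Every event lands on a Wednesday or Saturday (gaps cycle 3, 4, 3, 4).
So the schedule is: every Wednesday and Saturday.
The following Saturday is Feb 6 1999.
The following Wednesday is Feb 10 1999.
Next Saturday: Feb 13 1999.

Feb 13 1999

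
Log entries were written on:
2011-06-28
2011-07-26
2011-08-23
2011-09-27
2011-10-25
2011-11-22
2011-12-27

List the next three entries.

2012-01-24, 2012-02-28, 2012-03-27

Gaps: 28, 28, 35, 28, 28, 35 days — a mix of 28 and 35. Every date is a Tuesday.
Each is the 4th Tuesday of its month.
4th Tuesday of January 2012: 2012-01-24.
February 2012 — 4th Tuesday is 2012-02-28.
4th Tuesday of March 2012: 2012-03-27.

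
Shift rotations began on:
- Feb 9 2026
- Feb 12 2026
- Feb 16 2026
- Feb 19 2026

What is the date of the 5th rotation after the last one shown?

Mar 9 2026

Gaps: 3, 4, 3 days — not constant, but cyclic with period 2.
The events fall on every Monday and Thursday.
The following Monday is Feb 23 2026.
The following Thursday is Feb 26 2026.
Next Monday: Mar 2 2026.
Next Thursday: Mar 5 2026.
The following Monday is Mar 9 2026.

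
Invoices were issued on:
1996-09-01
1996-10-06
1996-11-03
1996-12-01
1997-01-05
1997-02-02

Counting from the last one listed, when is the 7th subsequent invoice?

1997-09-07

All dates are Sundays, 35, 28, 28, 35, 28 days apart.
Specifically, the 1st Sunday of each month.
1st Sunday of March 1997: 1997-03-02.
April 1997 — 1st Sunday is 1997-04-06.
May 1997 — 1st Sunday is 1997-05-04.
1st Sunday of June 1997: 1997-06-01.
1st Sunday of July 1997: 1997-07-06.
1st Sunday of August 1997: 1997-08-03.
September 1997 — 1st Sunday is 1997-09-07.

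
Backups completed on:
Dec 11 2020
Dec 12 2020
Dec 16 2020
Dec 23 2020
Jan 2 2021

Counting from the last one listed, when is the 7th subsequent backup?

Jun 5 2021

The spacing grows by 3 each time: 1, 4, 7, 10 days.
Next gap: 13 days. Jan 2 2021 + 13 days = Jan 15 2021.
Next gap: 16 days. Jan 15 2021 + 16 days = Jan 31 2021.
Next gap: 19 days. Jan 31 2021 + 19 days = Feb 19 2021.
Next gap: 22 days. Feb 19 2021 + 22 days = Mar 13 2021.
Next gap: 25 days. Mar 13 2021 + 25 days = Apr 7 2021.
Next gap: 28 days. Apr 7 2021 + 28 days = May 5 2021.
Next gap: 31 days. May 5 2021 + 31 days = Jun 5 2021.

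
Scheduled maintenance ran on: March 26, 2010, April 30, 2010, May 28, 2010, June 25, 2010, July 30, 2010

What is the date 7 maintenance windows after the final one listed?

Every date is a Friday; gaps 35, 28, 28, 35 days.
Each is the last Friday of its month (at least one falls on the 29th or later, ruling out '4th Friday').
Last Friday of August 2010: August 27, 2010.
September 2010 ends with Friday September 24, 2010.
Last Friday of October 2010: October 29, 2010.
Last Friday of November 2010: November 26, 2010.
December 2010 ends with Friday December 31, 2010.
January 2011 ends with Friday January 28, 2011.
Last Friday of February 2011: February 25, 2011.

February 25, 2011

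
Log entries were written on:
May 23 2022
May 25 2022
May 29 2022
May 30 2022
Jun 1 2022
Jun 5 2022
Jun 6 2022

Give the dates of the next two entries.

The gap pattern 2, 4, 1, 2, 4, 1 repeats every 3 events.
These are the Mondays, Wednesdays and Sundays of each week.
The following Wednesday is Jun 8 2022.
Next Sunday: Jun 12 2022.

Jun 8 2022, Jun 12 2022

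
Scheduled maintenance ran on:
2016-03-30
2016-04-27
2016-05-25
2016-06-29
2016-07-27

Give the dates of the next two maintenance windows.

2016-08-31, 2016-09-28

These are Wednesdays with 28, 28, 35, 28-day gaps.
Each is the final Wednesday of its month — 2016-03-30 is past the 28th, so '4th Wednesday' doesn't fit.
August 2016 ends with Wednesday 2016-08-31.
Last Wednesday of September 2016: 2016-09-28.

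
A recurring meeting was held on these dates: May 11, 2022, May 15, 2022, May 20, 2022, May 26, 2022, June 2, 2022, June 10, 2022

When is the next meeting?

June 19, 2022

Intervals are 4, 5, 6, 7, 8 days — an arithmetic progression with common difference 1.
Next gap: 9 days. June 10, 2022 + 9 days = June 19, 2022.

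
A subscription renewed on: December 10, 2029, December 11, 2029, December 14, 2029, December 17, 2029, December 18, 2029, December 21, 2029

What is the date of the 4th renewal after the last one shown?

Every event lands on a Monday or Tuesday or Friday (gaps cycle 1, 3, 3, 1, 3).
So the schedule is: every Monday, Tuesday and Friday.
Next Monday: December 24, 2029.
The following Tuesday is December 25, 2029.
Next Friday: December 28, 2029.
Next Monday: December 31, 2029.

December 31, 2029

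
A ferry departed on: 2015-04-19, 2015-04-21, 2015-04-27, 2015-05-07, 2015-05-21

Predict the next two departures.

2015-06-08, 2015-06-30

Intervals are 2, 6, 10, 14 days — an arithmetic progression with common difference 4.
Next gap: 18 days. 2015-05-21 + 18 days = 2015-06-08.
Next gap: 22 days. 2015-06-08 + 22 days = 2015-06-30.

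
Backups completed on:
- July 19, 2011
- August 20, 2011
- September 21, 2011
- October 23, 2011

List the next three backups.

Gaps between consecutive events: 32, 32, 32 days — a constant 32-day interval.
October 23, 2011 + 32 days = November 24, 2011.
November 24, 2011 + 32 days = December 26, 2011.
December 26, 2011 + 32 days = January 27, 2012.

November 24, 2011; December 26, 2011; January 27, 2012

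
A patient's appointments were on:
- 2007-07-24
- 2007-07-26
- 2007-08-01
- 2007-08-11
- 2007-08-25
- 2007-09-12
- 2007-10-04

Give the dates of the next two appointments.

Gaps: 2, 6, 10, 14, 18, 22 days — each gap is 4 larger than the previous one.
Next gap: 26 days. 2007-10-04 + 26 days = 2007-10-30.
Next gap: 30 days. 2007-10-30 + 30 days = 2007-11-29.

2007-10-30, 2007-11-29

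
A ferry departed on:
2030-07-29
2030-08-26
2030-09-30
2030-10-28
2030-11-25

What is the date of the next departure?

2030-12-30

All Mondays; the gaps (28, 35, 28, 28) vary with month length.
This is the last Monday of each month.
Last Monday of December 2030: 2030-12-30.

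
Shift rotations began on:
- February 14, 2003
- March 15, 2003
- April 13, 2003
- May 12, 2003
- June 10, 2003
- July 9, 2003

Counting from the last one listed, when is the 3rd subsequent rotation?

Gaps between consecutive events: 29, 29, 29, 29, 29 days — a constant 29-day interval.
July 9, 2003 + 29 days = August 7, 2003.
August 7, 2003 + 29 days = September 5, 2003.
September 5, 2003 + 29 days = October 4, 2003.

October 4, 2003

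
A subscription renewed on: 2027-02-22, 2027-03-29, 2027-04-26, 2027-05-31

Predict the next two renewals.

2027-06-28, 2027-07-26

Every date is a Monday; gaps 35, 28, 35 days.
Each is the last Monday of its month (at least one falls on the 29th or later, ruling out '4th Monday').
Last Monday of June 2027: 2027-06-28.
July 2027 ends with Monday 2027-07-26.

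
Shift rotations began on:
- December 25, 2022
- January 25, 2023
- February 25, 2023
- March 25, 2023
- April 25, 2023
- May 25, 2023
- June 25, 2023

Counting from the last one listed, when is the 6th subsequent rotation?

Gaps: 31, 31, 28, 31, 30, 31 days — not constant. Every event is on the 25th of the month.
Pattern: the 25th of each month.
July 2023: July 25, 2023.
Next: August 2023 → August 25, 2023.
Next: September 2023 → September 25, 2023.
Next: October 2023 → October 25, 2023.
November 2023: November 25, 2023.
Next: December 2023 → December 25, 2023.

December 25, 2023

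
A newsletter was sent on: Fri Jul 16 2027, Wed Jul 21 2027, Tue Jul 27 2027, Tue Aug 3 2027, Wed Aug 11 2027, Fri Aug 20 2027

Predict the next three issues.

Intervals are 5, 6, 7, 8, 9 days — an arithmetic progression with common difference 1.
Next gap: 10 days. Fri Aug 20 2027 + 10 days = Mon Aug 30 2027.
Next gap: 11 days. Mon Aug 30 2027 + 11 days = Fri Sep 10 2027.
Next gap: 12 days. Fri Sep 10 2027 + 12 days = Wed Sep 22 2027.

Mon Aug 30 2027, Fri Sep 10 2027, Wed Sep 22 2027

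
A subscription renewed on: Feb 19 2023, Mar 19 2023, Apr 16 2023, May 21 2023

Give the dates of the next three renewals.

These are Sundays at 28- or 35-day spacing (28, 28, 35).
The pattern: 3rd Sunday of the month.
June 2023 — 3rd Sunday is Jun 18 2023.
July 2023 — 3rd Sunday is Jul 16 2023.
3rd Sunday of August 2023: Aug 20 2023.

Jun 18 2023, Jul 16 2023, Aug 20 2023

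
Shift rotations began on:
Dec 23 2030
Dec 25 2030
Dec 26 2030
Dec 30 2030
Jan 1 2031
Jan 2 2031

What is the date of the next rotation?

Every event lands on a Monday or Wednesday or Thursday (gaps cycle 2, 1, 4, 2, 1).
So the schedule is: every Monday, Wednesday and Thursday.
Next Monday: Jan 6 2031.

Jan 6 2031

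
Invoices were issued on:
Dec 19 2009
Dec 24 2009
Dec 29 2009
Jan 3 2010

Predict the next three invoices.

Every event comes 5 days after the last (5, 5, 5).
Jan 3 2010 + 5 days = Jan 8 2010.
Jan 8 2010 + 5 days = Jan 13 2010.
Jan 13 2010 + 5 days = Jan 18 2010.

Jan 8 2010, Jan 13 2010, Jan 18 2010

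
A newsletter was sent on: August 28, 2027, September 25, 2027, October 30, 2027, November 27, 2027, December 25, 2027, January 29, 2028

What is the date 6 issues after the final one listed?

Every date is a Saturday; gaps 28, 35, 28, 28, 35 days.
Each is the last Saturday of its month (at least one falls on the 29th or later, ruling out '4th Saturday').
Last Saturday of February 2028: February 26, 2028.
March 2028 ends with Saturday March 25, 2028.
April 2028 ends with Saturday April 29, 2028.
Last Saturday of May 2028: May 27, 2028.
Last Saturday of June 2028: June 24, 2028.
Last Saturday of July 2028: July 29, 2028.

July 29, 2028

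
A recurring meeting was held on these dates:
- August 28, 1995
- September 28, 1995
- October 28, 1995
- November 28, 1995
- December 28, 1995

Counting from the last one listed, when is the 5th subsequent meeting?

Each date is the 28th; the gaps (31, 30, 31, 30) track the month lengths.
The rule is the 28th of each month.
Next: January 1996 → January 28, 1996.
Next: February 1996 → February 28, 1996.
Next: March 1996 → March 28, 1996.
Next: April 1996 → April 28, 1996.
May 1996: May 28, 1996.

May 28, 1996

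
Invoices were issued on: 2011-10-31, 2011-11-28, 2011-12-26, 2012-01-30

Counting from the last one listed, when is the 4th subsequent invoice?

These are Mondays with 28, 28, 35-day gaps.
Each is the final Monday of its month — 2011-10-31 is past the 28th, so '4th Monday' doesn't fit.
Last Monday of February 2012: 2012-02-27.
Last Monday of March 2012: 2012-03-26.
Last Monday of April 2012: 2012-04-30.
Last Monday of May 2012: 2012-05-28.

2012-05-28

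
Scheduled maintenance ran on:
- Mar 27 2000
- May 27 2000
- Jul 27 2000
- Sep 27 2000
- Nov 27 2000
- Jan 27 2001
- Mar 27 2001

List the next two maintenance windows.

May 27 2001, Jul 27 2001

Gaps: 61, 61, 62, 61, 61, 59 days — not constant. Every event is on the 27th of the month.
Pattern: the 27th of every 2 months.
May 2001: May 27 2001.
Next: July 2001 → Jul 27 2001.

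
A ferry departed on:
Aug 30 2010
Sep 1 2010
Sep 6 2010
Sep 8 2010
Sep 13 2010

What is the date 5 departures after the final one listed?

Every event lands on a Monday or Wednesday (gaps cycle 2, 5, 2, 5).
So the schedule is: every Monday and Wednesday.
The following Wednesday is Sep 15 2010.
The following Monday is Sep 20 2010.
Next Wednesday: Sep 22 2010.
The following Monday is Sep 27 2010.
The following Wednesday is Sep 29 2010.

Sep 29 2010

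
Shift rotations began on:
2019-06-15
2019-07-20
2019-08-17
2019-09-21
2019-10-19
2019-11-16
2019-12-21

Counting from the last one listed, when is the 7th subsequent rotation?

2020-07-18

All dates are Saturdays, 35, 28, 35, 28, 28, 35 days apart.
Specifically, the 3rd Saturday of each month.
January 2020 — 3rd Saturday is 2020-01-18.
3rd Saturday of February 2020: 2020-02-15.
March 2020 — 3rd Saturday is 2020-03-21.
3rd Saturday of April 2020: 2020-04-18.
3rd Saturday of May 2020: 2020-05-16.
3rd Saturday of June 2020: 2020-06-20.
July 2020 — 3rd Saturday is 2020-07-18.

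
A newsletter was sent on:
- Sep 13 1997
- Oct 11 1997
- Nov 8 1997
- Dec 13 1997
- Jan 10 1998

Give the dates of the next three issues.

All dates are Saturdays, 28, 28, 35, 28 days apart.
Specifically, the 2nd Saturday of each month.
2nd Saturday of February 1998: Feb 14 1998.
2nd Saturday of March 1998: Mar 14 1998.
2nd Saturday of April 1998: Apr 11 1998.

Feb 14 1998, Mar 14 1998, Apr 11 1998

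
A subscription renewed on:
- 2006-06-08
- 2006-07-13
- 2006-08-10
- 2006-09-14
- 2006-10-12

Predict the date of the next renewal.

2006-11-09

These are Thursdays at 28- or 35-day spacing (35, 28, 35, 28).
The pattern: 2nd Thursday of the month.
November 2006 — 2nd Thursday is 2006-11-09.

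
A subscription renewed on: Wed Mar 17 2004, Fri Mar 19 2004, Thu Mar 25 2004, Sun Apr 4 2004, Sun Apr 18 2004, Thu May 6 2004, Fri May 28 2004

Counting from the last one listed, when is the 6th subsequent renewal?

The spacing grows by 4 each time: 2, 6, 10, 14, 18, 22 days.
Next gap: 26 days. Fri May 28 2004 + 26 days = Wed Jun 23 2004.
Next gap: 30 days. Wed Jun 23 2004 + 30 days = Fri Jul 23 2004.
Next gap: 34 days. Fri Jul 23 2004 + 34 days = Thu Aug 26 2004.
Next gap: 38 days. Thu Aug 26 2004 + 38 days = Sun Oct 3 2004.
Next gap: 42 days. Sun Oct 3 2004 + 42 days = Sun Nov 14 2004.
Next gap: 46 days. Sun Nov 14 2004 + 46 days = Thu Dec 30 2004.

Thu Dec 30 2004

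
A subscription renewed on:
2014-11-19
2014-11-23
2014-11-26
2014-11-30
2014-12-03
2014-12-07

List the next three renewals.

2014-12-10, 2014-12-14, 2014-12-17

Gaps: 4, 3, 4, 3, 4 days — not constant, but cyclic with period 2.
The events fall on every Wednesday and Sunday.
Next Wednesday: 2014-12-10.
Next Sunday: 2014-12-14.
Next Wednesday: 2014-12-17.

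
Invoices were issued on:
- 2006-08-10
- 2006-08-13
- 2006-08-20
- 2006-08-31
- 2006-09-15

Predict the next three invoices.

The spacing grows by 4 each time: 3, 7, 11, 15 days.
Next gap: 19 days. 2006-09-15 + 19 days = 2006-10-04.
Next gap: 23 days. 2006-10-04 + 23 days = 2006-10-27.
Next gap: 27 days. 2006-10-27 + 27 days = 2006-11-23.

2006-10-04, 2006-10-27, 2006-11-23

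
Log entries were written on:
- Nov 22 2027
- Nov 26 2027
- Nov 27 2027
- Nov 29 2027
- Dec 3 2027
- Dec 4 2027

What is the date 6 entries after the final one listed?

Dec 18 2027

The gap pattern 4, 1, 2, 4, 1 repeats every 3 events.
These are the Mondays, Fridays and Saturdays of each week.
The following Monday is Dec 6 2027.
Next Friday: Dec 10 2027.
Next Saturday: Dec 11 2027.
Next Monday: Dec 13 2027.
Next Friday: Dec 17 2027.
Next Saturday: Dec 18 2027.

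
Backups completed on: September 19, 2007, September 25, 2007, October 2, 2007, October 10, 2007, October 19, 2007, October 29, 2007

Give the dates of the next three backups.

The spacing grows by 1 each time: 6, 7, 8, 9, 10 days.
Next gap: 11 days. October 29, 2007 + 11 days = November 9, 2007.
Next gap: 12 days. November 9, 2007 + 12 days = November 21, 2007.
Next gap: 13 days. November 21, 2007 + 13 days = December 4, 2007.

November 9, 2007; November 21, 2007; December 4, 2007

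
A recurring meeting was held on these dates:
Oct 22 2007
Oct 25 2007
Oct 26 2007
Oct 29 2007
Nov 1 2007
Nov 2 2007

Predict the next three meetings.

Nov 5 2007, Nov 8 2007, Nov 9 2007

The gap pattern 3, 1, 3, 3, 1 repeats every 3 events.
These are the Mondays, Thursdays and Fridays of each week.
Next Monday: Nov 5 2007.
The following Thursday is Nov 8 2007.
Next Friday: Nov 9 2007.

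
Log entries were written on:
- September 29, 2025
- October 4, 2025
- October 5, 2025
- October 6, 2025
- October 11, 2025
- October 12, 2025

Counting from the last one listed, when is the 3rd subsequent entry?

The gap pattern 5, 1, 1, 5, 1 repeats every 3 events.
These are the Mondays, Saturdays and Sundays of each week.
The following Monday is October 13, 2025.
Next Saturday: October 18, 2025.
The following Sunday is October 19, 2025.

October 19, 2025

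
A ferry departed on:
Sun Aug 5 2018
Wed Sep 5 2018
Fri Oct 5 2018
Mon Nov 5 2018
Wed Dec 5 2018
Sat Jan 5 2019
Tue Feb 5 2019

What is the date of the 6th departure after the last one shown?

Mon Aug 5 2019

Gaps: 31, 30, 31, 30, 31, 31 days — not constant. Every event is on the 5th of the month.
Pattern: the 5th of each month.
March 2019: Tue Mar 5 2019.
Next: April 2019 → Fri Apr 5 2019.
May 2019: Sun May 5 2019.
Next: June 2019 → Wed Jun 5 2019.
July 2019: Fri Jul 5 2019.
Next: August 2019 → Mon Aug 5 2019.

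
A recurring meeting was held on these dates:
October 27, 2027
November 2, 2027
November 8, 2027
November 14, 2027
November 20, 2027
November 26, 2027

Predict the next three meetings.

December 2, 2027; December 8, 2027; December 14, 2027

Gaps between consecutive events: 6, 6, 6, 6, 6 days — a constant 6-day interval.
November 26, 2027 + 6 days = December 2, 2027.
December 2, 2027 + 6 days = December 8, 2027.
December 8, 2027 + 6 days = December 14, 2027.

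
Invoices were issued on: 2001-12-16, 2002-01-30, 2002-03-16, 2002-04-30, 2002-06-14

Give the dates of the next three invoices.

2002-07-29, 2002-09-12, 2002-10-27

The spacing is 45, 45, 45, 45 days — always 45 days.
2002-06-14 + 45 days = 2002-07-29.
2002-07-29 + 45 days = 2002-09-12.
2002-09-12 + 45 days = 2002-10-27.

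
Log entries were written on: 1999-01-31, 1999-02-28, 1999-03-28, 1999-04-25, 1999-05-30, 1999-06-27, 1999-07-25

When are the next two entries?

1999-08-29, 1999-09-26

All Sundays; the gaps (28, 28, 28, 35, 28, 28) vary with month length.
This is the last Sunday of each month.
Last Sunday of August 1999: 1999-08-29.
September 1999 ends with Sunday 1999-09-26.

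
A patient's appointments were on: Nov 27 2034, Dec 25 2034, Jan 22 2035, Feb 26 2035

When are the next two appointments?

These are Mondays at 28- or 35-day spacing (28, 28, 35).
The pattern: 4th Monday of the month.
4th Monday of March 2035: Mar 26 2035.
April 2035 — 4th Monday is Apr 23 2035.

Mar 26 2035, Apr 23 2035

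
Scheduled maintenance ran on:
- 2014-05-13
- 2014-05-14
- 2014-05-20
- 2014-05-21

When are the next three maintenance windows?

2014-05-27, 2014-05-28, 2014-06-03

Every event lands on a Tuesday or Wednesday (gaps cycle 1, 6, 1).
So the schedule is: every Tuesday and Wednesday.
The following Tuesday is 2014-05-27.
The following Wednesday is 2014-05-28.
Next Tuesday: 2014-06-03.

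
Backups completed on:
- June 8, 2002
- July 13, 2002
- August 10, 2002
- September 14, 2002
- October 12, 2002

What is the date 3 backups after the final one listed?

All dates are Saturdays, 35, 28, 35, 28 days apart.
Specifically, the 2nd Saturday of each month.
2nd Saturday of November 2002: November 9, 2002.
2nd Saturday of December 2002: December 14, 2002.
January 2003 — 2nd Saturday is January 11, 2003.

January 11, 2003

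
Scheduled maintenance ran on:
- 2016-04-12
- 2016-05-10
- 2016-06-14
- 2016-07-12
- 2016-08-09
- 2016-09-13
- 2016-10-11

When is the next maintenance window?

2016-11-08

Gaps: 28, 35, 28, 28, 35, 28 days — a mix of 28 and 35. Every date is a Tuesday.
Each is the 2nd Tuesday of its month.
2nd Tuesday of November 2016: 2016-11-08.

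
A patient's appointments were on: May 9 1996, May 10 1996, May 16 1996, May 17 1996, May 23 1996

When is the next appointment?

May 24 1996

Gaps: 1, 6, 1, 6 days — not constant, but cyclic with period 2.
The events fall on every Thursday and Friday.
Next Friday: May 24 1996.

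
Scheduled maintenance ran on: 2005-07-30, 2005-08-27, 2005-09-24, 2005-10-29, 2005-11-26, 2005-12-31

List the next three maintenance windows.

Every date is a Saturday; gaps 28, 28, 35, 28, 35 days.
Each is the last Saturday of its month (at least one falls on the 29th or later, ruling out '4th Saturday').
January 2006 ends with Saturday 2006-01-28.
Last Saturday of February 2006: 2006-02-25.
Last Saturday of March 2006: 2006-03-25.

2006-01-28, 2006-02-25, 2006-03-25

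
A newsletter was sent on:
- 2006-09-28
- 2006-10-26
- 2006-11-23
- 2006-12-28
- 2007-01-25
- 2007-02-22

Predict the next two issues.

Gaps: 28, 28, 35, 28, 28 days — a mix of 28 and 35. Every date is a Thursday.
Each is the 4th Thursday of its month.
March 2007 — 4th Thursday is 2007-03-22.
April 2007 — 4th Thursday is 2007-04-26.

2007-03-22, 2007-04-26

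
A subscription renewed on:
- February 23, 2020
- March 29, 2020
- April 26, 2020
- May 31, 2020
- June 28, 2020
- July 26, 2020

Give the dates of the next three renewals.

All Sundays; the gaps (35, 28, 35, 28, 28) vary with month length.
This is the last Sunday of each month.
Last Sunday of August 2020: August 30, 2020.
September 2020 ends with Sunday September 27, 2020.
October 2020 ends with Sunday October 25, 2020.

August 30, 2020; September 27, 2020; October 25, 2020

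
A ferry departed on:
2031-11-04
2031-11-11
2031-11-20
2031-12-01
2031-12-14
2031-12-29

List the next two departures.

2032-01-15, 2032-02-03

The spacing grows by 2 each time: 7, 9, 11, 13, 15 days.
Next gap: 17 days. 2031-12-29 + 17 days = 2032-01-15.
Next gap: 19 days. 2032-01-15 + 19 days = 2032-02-03.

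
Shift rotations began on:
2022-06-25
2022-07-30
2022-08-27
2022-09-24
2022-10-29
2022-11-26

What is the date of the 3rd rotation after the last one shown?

2023-02-25

All Saturdays; the gaps (35, 28, 28, 35, 28) vary with month length.
This is the last Saturday of each month.
Last Saturday of December 2022: 2022-12-31.
Last Saturday of January 2023: 2023-01-28.
Last Saturday of February 2023: 2023-02-25.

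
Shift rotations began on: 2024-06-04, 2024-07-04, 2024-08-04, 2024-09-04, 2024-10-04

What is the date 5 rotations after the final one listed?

Gaps: 30, 31, 31, 30 days — not constant. Every event is on the 4th of the month.
Pattern: the 4th of each month.
November 2024: 2024-11-04.
December 2024: 2024-12-04.
Next: January 2025 → 2025-01-04.
Next: February 2025 → 2025-02-04.
Next: March 2025 → 2025-03-04.

2025-03-04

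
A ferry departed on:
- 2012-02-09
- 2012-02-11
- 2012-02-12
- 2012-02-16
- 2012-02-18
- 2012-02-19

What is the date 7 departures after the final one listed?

The gap pattern 2, 1, 4, 2, 1 repeats every 3 events.
These are the Thursdays, Saturdays and Sundays of each week.
The following Thursday is 2012-02-23.
The following Saturday is 2012-02-25.
Next Sunday: 2012-02-26.
The following Thursday is 2012-03-01.
The following Saturday is 2012-03-03.
Next Sunday: 2012-03-04.
Next Thursday: 2012-03-08.

2012-03-08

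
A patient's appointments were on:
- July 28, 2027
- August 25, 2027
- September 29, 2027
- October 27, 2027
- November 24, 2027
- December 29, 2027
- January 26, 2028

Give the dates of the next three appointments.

February 23, 2028; March 29, 2028; April 26, 2028

All Wednesdays; the gaps (28, 35, 28, 28, 35, 28) vary with month length.
This is the last Wednesday of each month.
February 2028 ends with Wednesday February 23, 2028.
March 2028 ends with Wednesday March 29, 2028.
April 2028 ends with Wednesday April 26, 2028.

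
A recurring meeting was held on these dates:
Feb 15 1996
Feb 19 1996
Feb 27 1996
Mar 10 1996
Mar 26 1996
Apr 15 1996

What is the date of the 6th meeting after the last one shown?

Nov 5 1996

The spacing grows by 4 each time: 4, 8, 12, 16, 20 days.
Next gap: 24 days. Apr 15 1996 + 24 days = May 9 1996.
Next gap: 28 days. May 9 1996 + 28 days = Jun 6 1996.
Next gap: 32 days. Jun 6 1996 + 32 days = Jul 8 1996.
Next gap: 36 days. Jul 8 1996 + 36 days = Aug 13 1996.
Next gap: 40 days. Aug 13 1996 + 40 days = Sep 22 1996.
Next gap: 44 days. Sep 22 1996 + 44 days = Nov 5 1996.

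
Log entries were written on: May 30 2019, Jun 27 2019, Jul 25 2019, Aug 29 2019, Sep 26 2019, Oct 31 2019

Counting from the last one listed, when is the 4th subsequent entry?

Feb 27 2020

All Thursdays; the gaps (28, 28, 35, 28, 35) vary with month length.
This is the last Thursday of each month.
Last Thursday of November 2019: Nov 28 2019.
December 2019 ends with Thursday Dec 26 2019.
January 2020 ends with Thursday Jan 30 2020.
Last Thursday of February 2020: Feb 27 2020.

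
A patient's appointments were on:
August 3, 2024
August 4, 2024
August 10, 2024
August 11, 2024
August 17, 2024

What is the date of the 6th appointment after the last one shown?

The gap pattern 1, 6, 1, 6 repeats every 2 events.
These are the Saturdays and Sundays of each week.
The following Sunday is August 18, 2024.
Next Saturday: August 24, 2024.
Next Sunday: August 25, 2024.
Next Saturday: August 31, 2024.
Next Sunday: September 1, 2024.
The following Saturday is September 7, 2024.

September 7, 2024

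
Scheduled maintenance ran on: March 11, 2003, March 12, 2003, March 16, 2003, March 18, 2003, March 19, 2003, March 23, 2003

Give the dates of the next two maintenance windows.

Gaps: 1, 4, 2, 1, 4 days — not constant, but cyclic with period 3.
The events fall on every Tuesday, Wednesday and Sunday.
The following Tuesday is March 25, 2003.
Next Wednesday: March 26, 2003.

March 25, 2003; March 26, 2003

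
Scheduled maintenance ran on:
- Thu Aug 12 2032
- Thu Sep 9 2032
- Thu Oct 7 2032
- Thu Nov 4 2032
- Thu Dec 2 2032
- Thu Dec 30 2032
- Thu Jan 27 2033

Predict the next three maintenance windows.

Thu Feb 24 2033, Thu Mar 24 2033, Thu Apr 21 2033

The spacing is 28, 28, 28, 28, 28, 28 days — always 28 days.
Thu Jan 27 2033 + 28 days = Thu Feb 24 2033.
Thu Feb 24 2033 + 28 days = Thu Mar 24 2033.
Thu Mar 24 2033 + 28 days = Thu Apr 21 2033.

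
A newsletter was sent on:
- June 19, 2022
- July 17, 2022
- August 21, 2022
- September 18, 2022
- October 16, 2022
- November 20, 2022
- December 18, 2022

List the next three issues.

January 15, 2023; February 19, 2023; March 19, 2023

These are Sundays at 28- or 35-day spacing (28, 35, 28, 28, 35, 28).
The pattern: 3rd Sunday of the month.
3rd Sunday of January 2023: January 15, 2023.
February 2023 — 3rd Sunday is February 19, 2023.
March 2023 — 3rd Sunday is March 19, 2023.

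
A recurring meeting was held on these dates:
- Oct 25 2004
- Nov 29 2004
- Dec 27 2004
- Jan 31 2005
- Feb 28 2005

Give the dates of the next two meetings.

Mar 28 2005, Apr 25 2005

These are Mondays with 35, 28, 35, 28-day gaps.
Each is the final Monday of its month — Nov 29 2004 is past the 28th, so '4th Monday' doesn't fit.
March 2005 ends with Monday Mar 28 2005.
April 2005 ends with Monday Apr 25 2005.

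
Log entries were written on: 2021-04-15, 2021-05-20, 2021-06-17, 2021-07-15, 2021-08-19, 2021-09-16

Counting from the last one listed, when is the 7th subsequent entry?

2022-04-21

All dates are Thursdays, 35, 28, 28, 35, 28 days apart.
Specifically, the 3rd Thursday of each month.
3rd Thursday of October 2021: 2021-10-21.
November 2021 — 3rd Thursday is 2021-11-18.
3rd Thursday of December 2021: 2021-12-16.
January 2022 — 3rd Thursday is 2022-01-20.
3rd Thursday of February 2022: 2022-02-17.
March 2022 — 3rd Thursday is 2022-03-17.
April 2022 — 3rd Thursday is 2022-04-21.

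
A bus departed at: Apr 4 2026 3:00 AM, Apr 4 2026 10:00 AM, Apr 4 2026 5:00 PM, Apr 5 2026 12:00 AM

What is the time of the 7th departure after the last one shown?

Gaps: 7, 7, 7 hours — each event is 7 hours after the previous one.
Apr 5 2026 12:00 AM + 7 h = Apr 5 2026 7:00 AM.
Apr 5 2026 7:00 AM + 7 h = Apr 5 2026 2:00 PM.
Apr 5 2026 2:00 PM + 7 h = Apr 5 2026 9:00 PM.
Apr 5 2026 9:00 PM + 7 h = Apr 6 2026 4:00 AM.
Apr 6 2026 4:00 AM + 7 h = Apr 6 2026 11:00 AM.
Apr 6 2026 11:00 AM + 7 h = Apr 6 2026 6:00 PM.
Apr 6 2026 6:00 PM + 7 h = Apr 7 2026 1:00 AM.

Apr 7 2026 1:00 AM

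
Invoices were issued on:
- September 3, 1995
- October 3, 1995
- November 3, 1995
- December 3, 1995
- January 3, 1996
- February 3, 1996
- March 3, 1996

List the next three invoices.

Each date is the 3rd; the gaps (30, 31, 30, 31, 31, 29) track the month lengths.
The rule is the 3rd of each month.
April 1996: April 3, 1996.
May 1996: May 3, 1996.
June 1996: June 3, 1996.

April 3, 1996; May 3, 1996; June 3, 1996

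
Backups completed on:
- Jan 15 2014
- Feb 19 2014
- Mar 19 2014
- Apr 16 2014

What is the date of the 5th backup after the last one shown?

Sep 17 2014

Gaps: 35, 28, 28 days — a mix of 28 and 35. Every date is a Wednesday.
Each is the 3rd Wednesday of its month.
May 2014 — 3rd Wednesday is May 21 2014.
3rd Wednesday of June 2014: Jun 18 2014.
3rd Wednesday of July 2014: Jul 16 2014.
August 2014 — 3rd Wednesday is Aug 20 2014.
September 2014 — 3rd Wednesday is Sep 17 2014.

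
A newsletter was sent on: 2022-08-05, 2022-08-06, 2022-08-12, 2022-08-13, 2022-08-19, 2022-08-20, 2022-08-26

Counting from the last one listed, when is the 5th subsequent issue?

The gap pattern 1, 6, 1, 6, 1, 6 repeats every 2 events.
These are the Fridays and Saturdays of each week.
Next Saturday: 2022-08-27.
The following Friday is 2022-09-02.
The following Saturday is 2022-09-03.
Next Friday: 2022-09-09.
The following Saturday is 2022-09-10.

2022-09-10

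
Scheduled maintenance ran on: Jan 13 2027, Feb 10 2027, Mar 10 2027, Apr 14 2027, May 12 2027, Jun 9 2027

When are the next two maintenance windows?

All dates are Wednesdays, 28, 28, 35, 28, 28 days apart.
Specifically, the 2nd Wednesday of each month.
2nd Wednesday of July 2027: Jul 14 2027.
2nd Wednesday of August 2027: Aug 11 2027.

Jul 14 2027, Aug 11 2027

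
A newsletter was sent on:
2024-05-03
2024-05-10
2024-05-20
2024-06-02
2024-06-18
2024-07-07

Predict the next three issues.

2024-07-29, 2024-08-23, 2024-09-20

The spacing grows by 3 each time: 7, 10, 13, 16, 19 days.
Next gap: 22 days. 2024-07-07 + 22 days = 2024-07-29.
Next gap: 25 days. 2024-07-29 + 25 days = 2024-08-23.
Next gap: 28 days. 2024-08-23 + 28 days = 2024-09-20.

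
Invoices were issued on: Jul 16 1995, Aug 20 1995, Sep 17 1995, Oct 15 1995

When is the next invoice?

Gaps: 35, 28, 28 days — a mix of 28 and 35. Every date is a Sunday.
Each is the 3rd Sunday of its month.
3rd Sunday of November 1995: Nov 19 1995.

Nov 19 1995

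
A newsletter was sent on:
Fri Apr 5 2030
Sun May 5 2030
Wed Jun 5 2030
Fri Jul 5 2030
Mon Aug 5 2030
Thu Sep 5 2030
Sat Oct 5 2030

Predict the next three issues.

Tue Nov 5 2030, Thu Dec 5 2030, Sun Jan 5 2031

Each date is the 5th; the gaps (30, 31, 30, 31, 31, 30) track the month lengths.
The rule is the 5th of each month.
November 2030: Tue Nov 5 2030.
December 2030: Thu Dec 5 2030.
January 2031: Sun Jan 5 2031.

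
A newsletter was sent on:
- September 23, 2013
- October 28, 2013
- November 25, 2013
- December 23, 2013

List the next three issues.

These are Mondays at 28- or 35-day spacing (35, 28, 28).
The pattern: 4th Monday of the month.
January 2014 — 4th Monday is January 27, 2014.
February 2014 — 4th Monday is February 24, 2014.
4th Monday of March 2014: March 24, 2014.

January 27, 2014; February 24, 2014; March 24, 2014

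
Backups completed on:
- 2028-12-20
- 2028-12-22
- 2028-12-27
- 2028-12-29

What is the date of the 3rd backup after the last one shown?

2029-01-10

Every event lands on a Wednesday or Friday (gaps cycle 2, 5, 2).
So the schedule is: every Wednesday and Friday.
The following Wednesday is 2029-01-03.
Next Friday: 2029-01-05.
Next Wednesday: 2029-01-10.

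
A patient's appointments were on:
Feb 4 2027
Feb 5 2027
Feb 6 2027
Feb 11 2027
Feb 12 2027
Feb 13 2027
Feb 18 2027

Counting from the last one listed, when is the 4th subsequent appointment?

Feb 26 2027

The gap pattern 1, 1, 5, 1, 1, 5 repeats every 3 events.
These are the Thursdays, Fridays and Saturdays of each week.
The following Friday is Feb 19 2027.
The following Saturday is Feb 20 2027.
Next Thursday: Feb 25 2027.
Next Friday: Feb 26 2027.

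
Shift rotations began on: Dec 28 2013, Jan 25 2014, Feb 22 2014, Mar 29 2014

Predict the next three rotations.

Every date is a Saturday; gaps 28, 28, 35 days.
Each is the last Saturday of its month (at least one falls on the 29th or later, ruling out '4th Saturday').
April 2014 ends with Saturday Apr 26 2014.
May 2014 ends with Saturday May 31 2014.
June 2014 ends with Saturday Jun 28 2014.

Apr 26 2014, May 31 2014, Jun 28 2014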